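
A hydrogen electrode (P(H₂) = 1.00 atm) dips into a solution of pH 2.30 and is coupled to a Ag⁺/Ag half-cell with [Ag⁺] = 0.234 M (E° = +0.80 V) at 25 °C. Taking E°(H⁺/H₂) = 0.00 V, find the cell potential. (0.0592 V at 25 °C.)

0.90 V

The Ag⁺/Ag couple is the cathode, so E°_cell = 0.80 V; n = 2.
[H⁺] = 10^(−2.30) = 0.0050 M, and Q = [H⁺]^2 / ([Ag⁺]^2·P(H₂)) = 4.59 × 10^-4.
E = E° − (0.0592/2) log Q = 0.80 − (0.0592/2)(-3.338) = 0.899 V.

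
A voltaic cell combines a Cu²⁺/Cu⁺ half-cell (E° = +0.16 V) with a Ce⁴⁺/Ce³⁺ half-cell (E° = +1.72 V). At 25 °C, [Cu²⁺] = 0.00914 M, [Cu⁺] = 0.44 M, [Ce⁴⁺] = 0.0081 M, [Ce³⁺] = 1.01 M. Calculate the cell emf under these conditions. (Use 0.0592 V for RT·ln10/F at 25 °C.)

1.54 V

The Ce⁴⁺/Ce³⁺ couple has the higher reduction potential and acts as the cathode, so E°_cell = +1.72 − (+0.16) = 1.56 V.
Balancing electrons gives n = 1; the reaction quotient is Q = [Cu²⁺]·[Ce³⁺]/([Cu⁺]·[Ce⁴⁺]) = 2.59.
At 25 °C, E = E° − (0.0592/n) log Q = 1.56 − (0.0592/1)(0.413) = 1.560 − 0.024 = 1.536 V.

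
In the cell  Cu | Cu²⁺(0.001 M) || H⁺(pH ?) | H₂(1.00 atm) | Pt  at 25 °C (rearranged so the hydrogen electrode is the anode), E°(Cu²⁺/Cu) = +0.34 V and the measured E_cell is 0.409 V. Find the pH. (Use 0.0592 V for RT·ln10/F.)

E°_cell = 0.34 V and n = 2.
log Q = n(E° − E)/0.0592 = 2×(0.34 − 0.409)/0.0592 = -2.331.
With Q = [H⁺]^2 / ([Cu²⁺]·P(H₂)), solving for [H⁺] gives log[H⁺] = -2.666, so pH = 2.67.

pH = 2.67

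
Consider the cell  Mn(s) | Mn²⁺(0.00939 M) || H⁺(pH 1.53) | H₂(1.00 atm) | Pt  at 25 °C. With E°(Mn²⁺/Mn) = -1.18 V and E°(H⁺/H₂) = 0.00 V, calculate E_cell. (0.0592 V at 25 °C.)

1.15 V

The hydrogen couple is the cathode, so E°_cell = 1.18 V; n = 2.
[H⁺] = 10^(−1.53) = 0.030 M, and Q = [Mn²⁺]·P(H₂) / [H⁺]^2 = 10.8.
E = E° − (0.0592/2) log Q = 1.18 − (0.0592/2)(1.033) = 1.149 V.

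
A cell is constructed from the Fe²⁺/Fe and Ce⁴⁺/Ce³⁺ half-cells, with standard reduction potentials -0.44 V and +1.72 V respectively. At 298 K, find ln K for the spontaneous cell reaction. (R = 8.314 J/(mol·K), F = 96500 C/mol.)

ln K = 168.3

E°_cell = +1.72 − (-0.44) = 2.16 V, with n = 2 electrons transferred.
At equilibrium E = 0, so the Nernst equation gives ln K = nFE°/RT = (2)(96500)(2.16)/((8.314)(298)) = 168.26.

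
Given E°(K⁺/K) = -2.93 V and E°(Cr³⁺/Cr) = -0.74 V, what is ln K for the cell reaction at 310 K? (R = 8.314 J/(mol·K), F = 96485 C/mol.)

ln K = 246.0

E°_cell = -0.74 − (-2.93) = 2.19 V, with n = 3 electrons transferred.
At equilibrium E = 0, so the Nernst equation gives ln K = nFE°/RT = (3)(96485)(2.19)/((8.314)(310)) = 245.95.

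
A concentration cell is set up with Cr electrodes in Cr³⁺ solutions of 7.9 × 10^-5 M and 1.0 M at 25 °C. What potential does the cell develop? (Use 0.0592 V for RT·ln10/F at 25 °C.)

Both half-cells are Cr³⁺/Cr, so E°_cell = 0. The concentrated side is the cathode; the cell reaction moves Cr³⁺ from high to low concentration with n = 3.
Q = [Cr³⁺]_dilute/[Cr³⁺]_conc = 7.9 × 10^-5/1.0 = 7.9 × 10^-5.
E = 0 − (0.0592/3) log Q = −(0.0592/3)(-4.102) = 0.0809 V.

0.081 V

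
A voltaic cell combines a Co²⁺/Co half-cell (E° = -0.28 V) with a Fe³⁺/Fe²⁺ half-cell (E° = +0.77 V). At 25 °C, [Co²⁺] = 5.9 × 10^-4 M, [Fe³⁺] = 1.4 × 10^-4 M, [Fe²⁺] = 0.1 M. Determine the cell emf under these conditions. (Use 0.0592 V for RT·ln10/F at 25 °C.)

The Fe³⁺/Fe²⁺ couple has the higher reduction potential and acts as the cathode, so E°_cell = +0.77 − (-0.28) = 1.05 V.
Balancing electrons gives n = 2; the reaction quotient is Q = [Co²⁺]·[Fe²⁺]^2/[Fe³⁺]^2 = 301.
At 25 °C, E = E° − (0.0592/n) log Q = 1.05 − (0.0592/2)(2.479) = 1.050 − 0.073 = 0.977 V.

0.977 V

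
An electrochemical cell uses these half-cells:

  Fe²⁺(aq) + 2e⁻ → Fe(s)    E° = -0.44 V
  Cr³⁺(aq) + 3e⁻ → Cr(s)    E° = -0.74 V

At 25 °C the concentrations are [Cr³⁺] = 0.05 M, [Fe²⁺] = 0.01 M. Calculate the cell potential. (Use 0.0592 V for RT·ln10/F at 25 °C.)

The Fe²⁺/Fe couple has the higher reduction potential and acts as the cathode, so E°_cell = -0.44 − (-0.74) = 0.30 V.
Balancing electrons gives n = 6; the reaction quotient is Q = [Cr³⁺]^2/[Fe²⁺]^3 = 2500.
At 25 °C, E = E° − (0.0592/n) log Q = 0.30 − (0.0592/6)(3.398) = 0.300 − 0.034 = 0.266 V.

0.266 V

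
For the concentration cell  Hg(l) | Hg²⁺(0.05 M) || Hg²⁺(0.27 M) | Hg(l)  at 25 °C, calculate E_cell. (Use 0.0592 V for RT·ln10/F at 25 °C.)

0.022 V

Both half-cells are Hg²⁺/Hg, so E°_cell = 0. The concentrated side is the cathode; the cell reaction moves Hg²⁺ from high to low concentration with n = 2.
Q = [Hg²⁺]_dilute/[Hg²⁺]_conc = 0.05/0.27 = 0.185.
E = 0 − (0.0592/2) log Q = −(0.0592/2)(-0.732) = 0.0217 V.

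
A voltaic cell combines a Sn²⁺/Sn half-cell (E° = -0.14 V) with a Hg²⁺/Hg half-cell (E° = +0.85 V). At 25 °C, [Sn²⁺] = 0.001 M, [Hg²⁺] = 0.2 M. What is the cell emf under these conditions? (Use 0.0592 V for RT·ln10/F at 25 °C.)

1.06 V

The Hg²⁺/Hg couple has the higher reduction potential and acts as the cathode, so E°_cell = +0.85 − (-0.14) = 0.99 V.
Balancing electrons gives n = 2; the reaction quotient is Q = [Sn²⁺]/[Hg²⁺] = 0.00500.
At 25 °C, E = E° − (0.0592/n) log Q = 0.99 − (0.0592/2)(-2.301) = 0.990 + 0.068 = 1.058 V.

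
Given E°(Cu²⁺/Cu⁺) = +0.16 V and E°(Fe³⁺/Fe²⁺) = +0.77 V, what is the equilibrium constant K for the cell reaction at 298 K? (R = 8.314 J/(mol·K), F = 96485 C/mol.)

2.1 × 10^10

E°_cell = +0.77 − (+0.16) = 0.61 V, with n = 1 electron transferred.
At equilibrium E = 0, so the Nernst equation gives ln K = nFE°/RT = (1)(96485)(0.61)/((8.314)(298)) = 23.76.
K = e^23.76 = 2.1 × 10^10.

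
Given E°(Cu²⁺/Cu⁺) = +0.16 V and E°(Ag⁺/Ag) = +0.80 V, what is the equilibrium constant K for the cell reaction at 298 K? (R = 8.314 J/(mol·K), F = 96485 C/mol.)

6.7 × 10^10

E°_cell = +0.80 − (+0.16) = 0.64 V, with n = 1 electron transferred.
At equilibrium E = 0, so the Nernst equation gives ln K = nFE°/RT = (1)(96485)(0.64)/((8.314)(298)) = 24.92.
K = e^24.92 = 6.7 × 10^10.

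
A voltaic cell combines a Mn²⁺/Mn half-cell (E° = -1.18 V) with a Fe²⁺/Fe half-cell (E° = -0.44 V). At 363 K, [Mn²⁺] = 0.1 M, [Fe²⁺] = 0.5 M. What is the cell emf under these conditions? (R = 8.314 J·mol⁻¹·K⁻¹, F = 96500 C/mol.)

0.765 V

The Fe²⁺/Fe couple has the higher reduction potential and acts as the cathode, so E°_cell = -0.44 − (-1.18) = 0.74 V.
Balancing electrons gives n = 2; the reaction quotient is Q = [Mn²⁺]/[Fe²⁺] = 0.200.
E = E° − (RT/nF) ln Q = 0.74 − (8.314×363)/(2×96500) × (-1.609) = 0.740 + 0.025 = 0.765 V.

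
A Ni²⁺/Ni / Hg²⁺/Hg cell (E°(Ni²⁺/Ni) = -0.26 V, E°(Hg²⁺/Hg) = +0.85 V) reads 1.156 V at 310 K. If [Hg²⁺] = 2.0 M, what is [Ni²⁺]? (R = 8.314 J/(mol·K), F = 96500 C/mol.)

0.064 M

From the Nernst equation, ln Q = nF(E° − E)/RT = 2×96500×(1.11 − 1.156)/(8.314×310) = -3.445, so Q = 0.0319.
With Q = [Ni²⁺]/[Hg²⁺] and the known concentrations, [Ni²⁺] in the numerator gives [Ni²⁺] = 0.064 M.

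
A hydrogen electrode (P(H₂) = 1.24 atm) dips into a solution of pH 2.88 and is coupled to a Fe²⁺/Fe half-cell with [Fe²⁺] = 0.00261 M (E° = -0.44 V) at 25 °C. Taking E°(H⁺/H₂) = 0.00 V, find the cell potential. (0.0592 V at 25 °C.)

The hydrogen couple is the cathode, so E°_cell = 0.44 V; n = 2.
[H⁺] = 10^(−2.88) = 0.0013 M, and Q = [Fe²⁺]·P(H₂) / [H⁺]^2 = 1860.
E = E° − (0.0592/2) log Q = 0.44 − (0.0592/2)(3.270) = 0.343 V.

0.34 V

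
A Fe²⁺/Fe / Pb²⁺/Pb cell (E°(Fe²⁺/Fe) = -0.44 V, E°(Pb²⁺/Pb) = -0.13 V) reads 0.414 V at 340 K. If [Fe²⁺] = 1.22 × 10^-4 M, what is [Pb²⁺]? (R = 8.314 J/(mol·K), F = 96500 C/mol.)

From the Nernst equation, ln Q = nF(E° − E)/RT = 2×96500×(0.31 − 0.414)/(8.314×340) = -7.101, so Q = 8.25 × 10^-4.
With Q = [Fe²⁺]/[Pb²⁺] and the known concentrations, [Pb²⁺] in the denominator gives [Pb²⁺] = 0.15 M.

0.15 M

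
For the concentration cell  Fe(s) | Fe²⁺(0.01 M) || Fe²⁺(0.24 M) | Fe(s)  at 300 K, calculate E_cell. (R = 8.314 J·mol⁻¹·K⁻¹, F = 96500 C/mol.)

0.041 V

Both half-cells are Fe²⁺/Fe, so E°_cell = 0. The concentrated side is the cathode; the cell reaction moves Fe²⁺ from high to low concentration with n = 2.
Q = [Fe²⁺]_dilute/[Fe²⁺]_conc = 0.01/0.24 = 0.0417.
E = 0 − (RT/nF) ln Q = −((8.314×300)/(2×96500))(-3.178) = 0.0411 V.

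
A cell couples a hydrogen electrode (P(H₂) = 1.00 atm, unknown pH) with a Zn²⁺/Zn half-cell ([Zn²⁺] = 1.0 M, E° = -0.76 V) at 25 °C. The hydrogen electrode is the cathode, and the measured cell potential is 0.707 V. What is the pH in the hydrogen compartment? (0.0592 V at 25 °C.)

pH = 0.90

E°_cell = 0.76 V and n = 2.
log Q = n(E° − E)/0.0592 = 2×(0.76 − 0.707)/0.0592 = 1.791.
With Q = [Zn²⁺]·P(H₂) / [H⁺]^2, solving for [H⁺] gives log[H⁺] = -0.895, so pH = 0.90.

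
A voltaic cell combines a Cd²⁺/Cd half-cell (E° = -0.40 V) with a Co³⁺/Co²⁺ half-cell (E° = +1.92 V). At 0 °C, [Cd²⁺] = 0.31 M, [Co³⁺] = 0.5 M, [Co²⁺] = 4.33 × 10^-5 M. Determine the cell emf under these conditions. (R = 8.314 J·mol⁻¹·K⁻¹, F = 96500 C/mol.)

2.55 V

The Co³⁺/Co²⁺ couple has the higher reduction potential and acts as the cathode, so E°_cell = +1.92 − (-0.40) = 2.32 V.
Balancing electrons gives n = 2; the reaction quotient is Q = [Cd²⁺]·[Co²⁺]^2/[Co³⁺]^2 = 2.32 × 10^-9.
E = E° − (RT/nF) ln Q = 2.32 − (8.314×273)/(2×96500) × (-19.880) = 2.320 + 0.234 = 2.554 V.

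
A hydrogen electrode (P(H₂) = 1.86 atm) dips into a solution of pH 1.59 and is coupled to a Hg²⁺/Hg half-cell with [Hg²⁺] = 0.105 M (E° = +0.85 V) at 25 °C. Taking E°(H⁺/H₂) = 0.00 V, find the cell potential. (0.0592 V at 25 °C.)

0.92 V

The Hg²⁺/Hg couple is the cathode, so E°_cell = 0.85 V; n = 2.
[H⁺] = 10^(−1.59) = 0.026 M, and Q = [H⁺]^2 / ([Hg²⁺]·P(H₂)) = 0.00338.
E = E° − (0.0592/2) log Q = 0.85 − (0.0592/2)(-2.471) = 0.923 V.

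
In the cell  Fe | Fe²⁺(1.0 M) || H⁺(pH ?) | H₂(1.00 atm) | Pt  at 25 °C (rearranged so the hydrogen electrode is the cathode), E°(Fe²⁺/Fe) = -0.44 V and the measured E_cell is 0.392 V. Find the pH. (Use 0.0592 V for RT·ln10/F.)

E°_cell = 0.44 V and n = 2.
log Q = n(E° − E)/0.0592 = 2×(0.44 − 0.392)/0.0592 = 1.622.
With Q = [Fe²⁺]·P(H₂) / [H⁺]^2, solving for [H⁺] gives log[H⁺] = -0.811, so pH = 0.81.

pH = 0.81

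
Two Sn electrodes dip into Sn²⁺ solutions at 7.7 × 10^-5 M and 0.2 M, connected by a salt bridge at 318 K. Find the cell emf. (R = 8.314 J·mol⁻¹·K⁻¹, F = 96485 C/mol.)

Both half-cells are Sn²⁺/Sn, so E°_cell = 0. The concentrated side is the cathode; the cell reaction moves Sn²⁺ from high to low concentration with n = 2.
Q = [Sn²⁺]_dilute/[Sn²⁺]_conc = 7.7 × 10^-5/0.2 = 3.85 × 10^-4.
E = 0 − (RT/nF) ln Q = −((8.314×318)/(2×96485))(-7.862) = 0.1077 V.

0.11 V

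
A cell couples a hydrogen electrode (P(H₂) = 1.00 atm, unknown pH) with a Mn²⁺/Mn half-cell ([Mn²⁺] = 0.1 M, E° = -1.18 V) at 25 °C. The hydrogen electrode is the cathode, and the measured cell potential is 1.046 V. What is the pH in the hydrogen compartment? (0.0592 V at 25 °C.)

E°_cell = 1.18 V and n = 2.
log Q = n(E° − E)/0.0592 = 2×(1.18 − 1.046)/0.0592 = 4.527.
With Q = [Mn²⁺]·P(H₂) / [H⁺]^2, solving for [H⁺] gives log[H⁺] = -2.764, so pH = 2.76.

pH = 2.76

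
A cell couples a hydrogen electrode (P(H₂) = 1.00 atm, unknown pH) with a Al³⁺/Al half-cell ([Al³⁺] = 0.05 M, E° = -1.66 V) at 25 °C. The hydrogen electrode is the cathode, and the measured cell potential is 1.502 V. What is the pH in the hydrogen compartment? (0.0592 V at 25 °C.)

E°_cell = 1.66 V and n = 6.
log Q = n(E° − E)/0.0592 = 6×(1.66 − 1.502)/0.0592 = 16.014.
With Q = [Al³⁺]^2·P(H₂)^3 / [H⁺]^6, solving for [H⁺] gives log[H⁺] = -3.103, so pH = 3.10.

pH = 3.10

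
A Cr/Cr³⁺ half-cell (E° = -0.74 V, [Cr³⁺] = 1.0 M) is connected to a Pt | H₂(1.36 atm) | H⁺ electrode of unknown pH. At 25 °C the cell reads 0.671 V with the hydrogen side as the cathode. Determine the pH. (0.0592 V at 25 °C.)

pH = 1.10

E°_cell = 0.74 V and n = 6.
log Q = n(E° − E)/0.0592 = 6×(0.74 − 0.671)/0.0592 = 6.993.
With Q = [Cr³⁺]^2·P(H₂)^3 / [H⁺]^6, solving for [H⁺] gives log[H⁺] = -1.099, so pH = 1.10.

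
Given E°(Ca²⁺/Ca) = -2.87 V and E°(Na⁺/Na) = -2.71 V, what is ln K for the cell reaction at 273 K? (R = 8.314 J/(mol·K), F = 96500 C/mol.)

ln K = 13.6

E°_cell = -2.71 − (-2.87) = 0.16 V, with n = 2 electrons transferred.
At equilibrium E = 0, so the Nernst equation gives ln K = nFE°/RT = (2)(96500)(0.16)/((8.314)(273)) = 13.61.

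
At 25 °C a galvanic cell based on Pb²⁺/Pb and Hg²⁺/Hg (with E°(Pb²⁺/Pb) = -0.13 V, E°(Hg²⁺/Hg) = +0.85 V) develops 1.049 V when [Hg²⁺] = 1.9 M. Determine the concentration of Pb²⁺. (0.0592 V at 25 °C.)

From the Nernst equation, log Q = n(E° − E)/0.0592 = 2(0.98 − 1.049)/0.0592 = -2.331, so Q = 0.00467.
With Q = [Pb²⁺]/[Hg²⁺] and the known concentrations, [Pb²⁺] in the numerator gives [Pb²⁺] = 0.0089 M.

0.0089 M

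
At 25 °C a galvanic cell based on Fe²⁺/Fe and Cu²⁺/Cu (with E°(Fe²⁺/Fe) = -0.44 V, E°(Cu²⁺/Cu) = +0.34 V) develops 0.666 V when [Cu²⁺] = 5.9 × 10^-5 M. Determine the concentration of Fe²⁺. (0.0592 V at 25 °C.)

0.42 M

From the Nernst equation, log Q = n(E° − E)/0.0592 = 2(0.78 − 0.666)/0.0592 = 3.851, so Q = 7100.
With Q = [Fe²⁺]/[Cu²⁺] and the known concentrations, [Fe²⁺] in the numerator gives [Fe²⁺] = 0.42 M.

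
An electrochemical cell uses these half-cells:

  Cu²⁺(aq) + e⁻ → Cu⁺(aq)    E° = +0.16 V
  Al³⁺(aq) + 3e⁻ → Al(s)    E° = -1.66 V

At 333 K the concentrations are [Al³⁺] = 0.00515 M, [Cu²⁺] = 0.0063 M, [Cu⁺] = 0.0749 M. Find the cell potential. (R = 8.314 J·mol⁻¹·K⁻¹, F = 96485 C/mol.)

The Cu²⁺/Cu⁺ couple has the higher reduction potential and acts as the cathode, so E°_cell = +0.16 − (-1.66) = 1.82 V.
Balancing electrons gives n = 3; the reaction quotient is Q = [Al³⁺]·[Cu⁺]^3/[Cu²⁺]^3 = 8.65.
E = E° − (RT/nF) ln Q = 1.82 − (8.314×333)/(3×96485) × (2.158) = 1.820 − 0.021 = 1.799 V.

1.80 V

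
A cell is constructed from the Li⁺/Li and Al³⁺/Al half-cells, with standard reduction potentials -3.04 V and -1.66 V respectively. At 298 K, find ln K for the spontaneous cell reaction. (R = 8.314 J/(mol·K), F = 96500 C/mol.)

E°_cell = -1.66 − (-3.04) = 1.38 V, with n = 3 electrons transferred.
At equilibrium E = 0, so the Nernst equation gives ln K = nFE°/RT = (3)(96500)(1.38)/((8.314)(298)) = 161.25.

ln K = 161.3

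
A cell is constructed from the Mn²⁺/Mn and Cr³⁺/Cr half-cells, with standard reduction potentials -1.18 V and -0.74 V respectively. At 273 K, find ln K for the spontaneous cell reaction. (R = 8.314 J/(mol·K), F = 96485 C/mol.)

ln K = 112.2

E°_cell = -0.74 − (-1.18) = 0.44 V, with n = 6 electrons transferred.
At equilibrium E = 0, so the Nernst equation gives ln K = nFE°/RT = (6)(96485)(0.44)/((8.314)(273)) = 112.23.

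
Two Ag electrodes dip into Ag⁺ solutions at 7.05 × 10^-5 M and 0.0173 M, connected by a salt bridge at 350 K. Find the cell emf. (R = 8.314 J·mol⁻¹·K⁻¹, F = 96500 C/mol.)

0.17 V

Both half-cells are Ag⁺/Ag, so E°_cell = 0. The concentrated side is the cathode; the cell reaction moves Ag⁺ from high to low concentration with n = 1.
Q = [Ag⁺]_dilute/[Ag⁺]_conc = 7.05 × 10^-5/0.0173 = 0.00408.
E = 0 − (RT/nF) ln Q = −((8.314×350)/(1×96500))(-5.503) = 0.1659 V.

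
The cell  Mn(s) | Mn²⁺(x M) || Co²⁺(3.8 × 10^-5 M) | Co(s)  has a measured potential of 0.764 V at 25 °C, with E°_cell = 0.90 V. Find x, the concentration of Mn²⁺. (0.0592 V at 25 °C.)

1.5 M

From the Nernst equation, log Q = n(E° − E)/0.0592 = 2(0.90 − 0.764)/0.0592 = 4.595, so Q = 3.93 × 10^4.
With Q = [Mn²⁺]/[Co²⁺] and the known concentrations, [Mn²⁺] in the numerator gives [Mn²⁺] = 1.5 M.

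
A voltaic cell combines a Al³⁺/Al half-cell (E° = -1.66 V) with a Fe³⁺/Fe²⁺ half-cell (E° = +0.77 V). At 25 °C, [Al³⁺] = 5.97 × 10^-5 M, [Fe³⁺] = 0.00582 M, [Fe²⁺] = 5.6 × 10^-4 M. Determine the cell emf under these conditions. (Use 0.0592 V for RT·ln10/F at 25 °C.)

2.57 V

The Fe³⁺/Fe²⁺ couple has the higher reduction potential and acts as the cathode, so E°_cell = +0.77 − (-1.66) = 2.43 V.
Balancing electrons gives n = 3; the reaction quotient is Q = [Al³⁺]·[Fe²⁺]^3/[Fe³⁺]^3 = 5.32 × 10^-8.
At 25 °C, E = E° − (0.0592/n) log Q = 2.43 − (0.0592/3)(-7.274) = 2.430 + 0.144 = 2.574 V.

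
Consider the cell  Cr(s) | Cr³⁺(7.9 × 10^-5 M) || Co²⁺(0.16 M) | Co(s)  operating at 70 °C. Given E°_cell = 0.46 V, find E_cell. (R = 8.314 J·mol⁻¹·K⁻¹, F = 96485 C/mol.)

0.526 V

Balancing electrons gives n = 6; the reaction quotient is Q = [Cr³⁺]^2/[Co²⁺]^3 = 1.52 × 10^-6.
E = E° − (RT/nF) ln Q = 0.46 − (8.314×343)/(6×96485) × (-13.394) = 0.460 + 0.066 = 0.526 V.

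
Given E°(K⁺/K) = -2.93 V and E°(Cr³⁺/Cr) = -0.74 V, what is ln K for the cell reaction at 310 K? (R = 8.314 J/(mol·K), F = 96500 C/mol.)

ln K = 246.0

E°_cell = -0.74 − (-2.93) = 2.19 V, with n = 3 electrons transferred.
At equilibrium E = 0, so the Nernst equation gives ln K = nFE°/RT = (3)(96500)(2.19)/((8.314)(310)) = 245.99.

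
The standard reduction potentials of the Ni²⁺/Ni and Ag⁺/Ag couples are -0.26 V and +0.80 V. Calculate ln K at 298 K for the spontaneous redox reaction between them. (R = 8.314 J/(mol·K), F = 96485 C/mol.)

ln K = 82.6

E°_cell = +0.80 − (-0.26) = 1.06 V, with n = 2 electrons transferred.
At equilibrium E = 0, so the Nernst equation gives ln K = nFE°/RT = (2)(96485)(1.06)/((8.314)(298)) = 82.56.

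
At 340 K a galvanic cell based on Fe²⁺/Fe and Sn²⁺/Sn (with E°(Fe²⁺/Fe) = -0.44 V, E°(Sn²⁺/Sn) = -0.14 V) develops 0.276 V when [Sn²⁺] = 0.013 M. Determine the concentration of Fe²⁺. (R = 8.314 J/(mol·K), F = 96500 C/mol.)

From the Nernst equation, ln Q = nF(E° − E)/RT = 2×96500×(0.30 − 0.276)/(8.314×340) = 1.639, so Q = 5.15.
With Q = [Fe²⁺]/[Sn²⁺] and the known concentrations, [Fe²⁺] in the numerator gives [Fe²⁺] = 0.067 M.

0.067 M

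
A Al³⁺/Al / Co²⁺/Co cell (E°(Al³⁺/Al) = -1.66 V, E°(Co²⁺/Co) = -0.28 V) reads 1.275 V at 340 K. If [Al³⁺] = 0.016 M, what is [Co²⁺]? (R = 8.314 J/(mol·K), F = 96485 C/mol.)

From the Nernst equation, ln Q = nF(E° − E)/RT = 6×96485×(1.38 − 1.275)/(8.314×340) = 21.504, so Q = 2.18 × 10^9.
With Q = [Al³⁺]^2/[Co²⁺]^3 and the known concentrations, [Co²⁺]^3 in the denominator gives [Co²⁺] = 4.9 × 10^-5 M.

4.9 × 10^-5 M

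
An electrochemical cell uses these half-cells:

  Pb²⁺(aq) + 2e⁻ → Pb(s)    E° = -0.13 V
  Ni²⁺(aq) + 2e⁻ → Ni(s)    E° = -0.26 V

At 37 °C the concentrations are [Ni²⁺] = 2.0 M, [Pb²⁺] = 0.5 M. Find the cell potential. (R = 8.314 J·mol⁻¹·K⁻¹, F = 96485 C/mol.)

0.111 V

The Pb²⁺/Pb couple has the higher reduction potential and acts as the cathode, so E°_cell = -0.13 − (-0.26) = 0.13 V.
Balancing electrons gives n = 2; the reaction quotient is Q = [Ni²⁺]/[Pb²⁺] = 4.00.
E = E° − (RT/nF) ln Q = 0.13 − (8.314×310)/(2×96485) × (1.386) = 0.130 − 0.019 = 0.111 V.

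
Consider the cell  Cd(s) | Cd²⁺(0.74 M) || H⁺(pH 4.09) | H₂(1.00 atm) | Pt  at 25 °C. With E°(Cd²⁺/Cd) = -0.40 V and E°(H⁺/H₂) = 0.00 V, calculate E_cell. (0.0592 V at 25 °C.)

0.16 V

The hydrogen couple is the cathode, so E°_cell = 0.40 V; n = 2.
[H⁺] = 10^(−4.09) = 8.1 × 10^-5 M, and Q = [Cd²⁺]·P(H₂) / [H⁺]^2 = 1.12 × 10^8.
E = E° − (0.0592/2) log Q = 0.40 − (0.0592/2)(8.049) = 0.162 V.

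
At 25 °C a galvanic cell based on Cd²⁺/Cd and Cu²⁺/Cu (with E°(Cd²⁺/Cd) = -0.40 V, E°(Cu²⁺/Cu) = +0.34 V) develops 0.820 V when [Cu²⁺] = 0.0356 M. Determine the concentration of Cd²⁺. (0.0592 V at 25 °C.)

7.1 × 10^-5 M

From the Nernst equation, log Q = n(E° − E)/0.0592 = 2(0.74 − 0.820)/0.0592 = -2.703, so Q = 0.00198.
With Q = [Cd²⁺]/[Cu²⁺] and the known concentrations, [Cd²⁺] in the numerator gives [Cd²⁺] = 7.1 × 10^-5 M.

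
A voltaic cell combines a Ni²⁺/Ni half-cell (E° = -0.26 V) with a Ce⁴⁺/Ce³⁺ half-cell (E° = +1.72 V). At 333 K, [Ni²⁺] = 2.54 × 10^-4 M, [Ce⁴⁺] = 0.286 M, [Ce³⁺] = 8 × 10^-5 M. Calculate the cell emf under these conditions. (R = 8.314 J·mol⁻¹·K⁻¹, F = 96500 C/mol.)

2.33 V

The Ce⁴⁺/Ce³⁺ couple has the higher reduction potential and acts as the cathode, so E°_cell = +1.72 − (-0.26) = 1.98 V.
Balancing electrons gives n = 2; the reaction quotient is Q = [Ni²⁺]·[Ce³⁺]^2/[Ce⁴⁺]^2 = 1.99 × 10^-11.
E = E° − (RT/nF) ln Q = 1.98 − (8.314×333)/(2×96500) × (-24.642) = 1.980 + 0.353 = 2.333 V.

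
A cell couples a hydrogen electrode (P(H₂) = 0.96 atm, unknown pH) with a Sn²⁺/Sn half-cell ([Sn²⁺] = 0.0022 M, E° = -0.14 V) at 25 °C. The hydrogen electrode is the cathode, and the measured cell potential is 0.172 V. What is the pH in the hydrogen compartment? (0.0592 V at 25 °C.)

pH = 0.80

E°_cell = 0.14 V and n = 2.
log Q = n(E° − E)/0.0592 = 2×(0.14 − 0.172)/0.0592 = -1.081.
With Q = [Sn²⁺]·P(H₂) / [H⁺]^2, solving for [H⁺] gives log[H⁺] = -0.797, so pH = 0.80.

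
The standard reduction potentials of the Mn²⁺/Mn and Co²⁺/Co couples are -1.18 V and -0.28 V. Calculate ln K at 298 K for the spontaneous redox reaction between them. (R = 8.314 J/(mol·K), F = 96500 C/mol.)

E°_cell = -0.28 − (-1.18) = 0.90 V, with n = 2 electrons transferred.
At equilibrium E = 0, so the Nernst equation gives ln K = nFE°/RT = (2)(96500)(0.90)/((8.314)(298)) = 70.11.

ln K = 70.1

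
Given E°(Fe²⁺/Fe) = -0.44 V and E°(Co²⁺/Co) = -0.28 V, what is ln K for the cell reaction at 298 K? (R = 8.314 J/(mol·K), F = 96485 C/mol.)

E°_cell = -0.28 − (-0.44) = 0.16 V, with n = 2 electrons transferred.
At equilibrium E = 0, so the Nernst equation gives ln K = nFE°/RT = (2)(96485)(0.16)/((8.314)(298)) = 12.46.

ln K = 12.5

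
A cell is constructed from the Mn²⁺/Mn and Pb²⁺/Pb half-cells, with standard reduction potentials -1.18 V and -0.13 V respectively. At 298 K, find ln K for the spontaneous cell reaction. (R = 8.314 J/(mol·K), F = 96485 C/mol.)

ln K = 81.8

E°_cell = -0.13 − (-1.18) = 1.05 V, with n = 2 electrons transferred.
At equilibrium E = 0, so the Nernst equation gives ln K = nFE°/RT = (2)(96485)(1.05)/((8.314)(298)) = 81.78.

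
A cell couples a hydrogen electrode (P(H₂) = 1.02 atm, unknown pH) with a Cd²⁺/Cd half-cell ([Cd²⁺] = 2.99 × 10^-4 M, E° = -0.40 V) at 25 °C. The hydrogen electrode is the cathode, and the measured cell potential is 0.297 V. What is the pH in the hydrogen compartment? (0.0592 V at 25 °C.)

E°_cell = 0.40 V and n = 2.
log Q = n(E° − E)/0.0592 = 2×(0.40 − 0.297)/0.0592 = 3.480.
With Q = [Cd²⁺]·P(H₂) / [H⁺]^2, solving for [H⁺] gives log[H⁺] = -3.498, so pH = 3.50.

pH = 3.50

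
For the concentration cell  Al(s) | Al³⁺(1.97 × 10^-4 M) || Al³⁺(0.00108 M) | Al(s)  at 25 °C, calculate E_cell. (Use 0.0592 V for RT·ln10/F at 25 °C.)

Both half-cells are Al³⁺/Al, so E°_cell = 0. The concentrated side is the cathode; the cell reaction moves Al³⁺ from high to low concentration with n = 3.
Q = [Al³⁺]_dilute/[Al³⁺]_conc = 1.97 × 10^-4/0.00108 = 0.182.
E = 0 − (0.0592/3) log Q = −(0.0592/3)(-0.739) = 0.0146 V.

0.015 V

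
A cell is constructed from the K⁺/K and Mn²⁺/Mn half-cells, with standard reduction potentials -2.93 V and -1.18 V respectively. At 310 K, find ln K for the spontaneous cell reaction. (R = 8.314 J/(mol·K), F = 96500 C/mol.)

ln K = 131.0

E°_cell = -1.18 − (-2.93) = 1.75 V, with n = 2 electrons transferred.
At equilibrium E = 0, so the Nernst equation gives ln K = nFE°/RT = (2)(96500)(1.75)/((8.314)(310)) = 131.05.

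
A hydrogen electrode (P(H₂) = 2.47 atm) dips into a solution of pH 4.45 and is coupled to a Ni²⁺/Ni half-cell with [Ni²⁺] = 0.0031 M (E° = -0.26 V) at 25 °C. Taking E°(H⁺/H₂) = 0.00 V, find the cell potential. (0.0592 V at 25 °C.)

0.059 V

The hydrogen couple is the cathode, so E°_cell = 0.26 V; n = 2.
[H⁺] = 10^(−4.45) = 3.5 × 10^-5 M, and Q = [Ni²⁺]·P(H₂) / [H⁺]^2 = 6.08 × 10^6.
E = E° − (0.0592/2) log Q = 0.26 − (0.0592/2)(6.784) = 0.059 V.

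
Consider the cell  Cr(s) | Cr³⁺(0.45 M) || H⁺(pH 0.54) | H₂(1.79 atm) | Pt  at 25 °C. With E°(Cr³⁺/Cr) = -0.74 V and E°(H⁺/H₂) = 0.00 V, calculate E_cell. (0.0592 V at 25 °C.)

0.71 V

The hydrogen couple is the cathode, so E°_cell = 0.74 V; n = 6.
[H⁺] = 10^(−0.54) = 0.29 M, and Q = [Cr³⁺]^2·P(H₂)^3 / [H⁺]^6 = 2020.
E = E° − (0.0592/6) log Q = 0.74 − (0.0592/6)(3.305) = 0.707 V.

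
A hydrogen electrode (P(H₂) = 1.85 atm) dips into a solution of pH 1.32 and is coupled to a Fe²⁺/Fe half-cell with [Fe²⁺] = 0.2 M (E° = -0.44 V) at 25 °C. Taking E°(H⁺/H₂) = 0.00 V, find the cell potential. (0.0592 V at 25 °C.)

0.37 V

The hydrogen couple is the cathode, so E°_cell = 0.44 V; n = 2.
[H⁺] = 10^(−1.32) = 0.048 M, and Q = [Fe²⁺]·P(H₂) / [H⁺]^2 = 162.
E = E° − (0.0592/2) log Q = 0.44 − (0.0592/2)(2.208) = 0.375 V.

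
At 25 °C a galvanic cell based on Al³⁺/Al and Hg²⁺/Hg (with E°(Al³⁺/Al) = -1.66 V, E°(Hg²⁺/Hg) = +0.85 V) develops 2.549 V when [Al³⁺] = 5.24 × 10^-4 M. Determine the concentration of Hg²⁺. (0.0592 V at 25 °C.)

From the Nernst equation, log Q = n(E° − E)/0.0592 = 6(2.51 − 2.549)/0.0592 = -3.953, so Q = 1.12 × 10^-4.
With Q = [Al³⁺]^2/[Hg²⁺]^3 and the known concentrations, [Hg²⁺]^3 in the denominator gives [Hg²⁺] = 0.14 M.

0.14 M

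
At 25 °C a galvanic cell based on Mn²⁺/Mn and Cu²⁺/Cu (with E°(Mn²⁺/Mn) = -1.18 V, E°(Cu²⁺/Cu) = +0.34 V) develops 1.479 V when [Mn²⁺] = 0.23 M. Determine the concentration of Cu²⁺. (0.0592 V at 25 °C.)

From the Nernst equation, log Q = n(E° − E)/0.0592 = 2(1.52 − 1.479)/0.0592 = 1.385, so Q = 24.3.
With Q = [Mn²⁺]/[Cu²⁺] and the known concentrations, [Cu²⁺] in the denominator gives [Cu²⁺] = 0.0095 M.

0.0095 M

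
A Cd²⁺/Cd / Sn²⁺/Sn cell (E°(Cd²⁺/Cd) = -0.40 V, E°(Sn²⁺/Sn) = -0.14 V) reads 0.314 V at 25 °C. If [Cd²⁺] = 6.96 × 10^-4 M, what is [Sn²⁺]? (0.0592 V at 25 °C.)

0.046 M

From the Nernst equation, log Q = n(E° − E)/0.0592 = 2(0.26 − 0.314)/0.0592 = -1.824, so Q = 0.0150.
With Q = [Cd²⁺]/[Sn²⁺] and the known concentrations, [Sn²⁺] in the denominator gives [Sn²⁺] = 0.046 M.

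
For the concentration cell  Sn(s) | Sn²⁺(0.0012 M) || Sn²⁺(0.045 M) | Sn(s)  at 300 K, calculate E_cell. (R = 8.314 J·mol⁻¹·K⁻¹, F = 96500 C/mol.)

0.047 V

Both half-cells are Sn²⁺/Sn, so E°_cell = 0. The concentrated side is the cathode; the cell reaction moves Sn²⁺ from high to low concentration with n = 2.
Q = [Sn²⁺]_dilute/[Sn²⁺]_conc = 0.0012/0.045 = 0.0267.
E = 0 − (RT/nF) ln Q = −((8.314×300)/(2×96500))(-3.624) = 0.0468 V.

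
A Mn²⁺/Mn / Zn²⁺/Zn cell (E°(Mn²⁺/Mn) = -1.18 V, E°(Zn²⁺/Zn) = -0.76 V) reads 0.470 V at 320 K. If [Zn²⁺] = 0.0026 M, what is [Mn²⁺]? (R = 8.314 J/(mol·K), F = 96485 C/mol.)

6.9 × 10^-5 M

From the Nernst equation, ln Q = nF(E° − E)/RT = 2×96485×(0.42 − 0.470)/(8.314×320) = -3.627, so Q = 0.0266.
With Q = [Mn²⁺]/[Zn²⁺] and the known concentrations, [Mn²⁺] in the numerator gives [Mn²⁺] = 6.9 × 10^-5 M.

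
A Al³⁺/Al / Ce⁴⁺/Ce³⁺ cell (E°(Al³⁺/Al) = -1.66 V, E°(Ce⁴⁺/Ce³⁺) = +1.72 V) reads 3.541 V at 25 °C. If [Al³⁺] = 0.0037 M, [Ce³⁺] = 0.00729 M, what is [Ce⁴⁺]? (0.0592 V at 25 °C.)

From the Nernst equation, log Q = n(E° − E)/0.0592 = 3(3.38 − 3.541)/0.0592 = -8.159, so Q = 6.94 × 10^-9.
With Q = [Al³⁺]·[Ce³⁺]^3/[Ce⁴⁺]^3 and the known concentrations, [Ce⁴⁺]^3 in the denominator gives [Ce⁴⁺] = 0.59 M.

0.59 M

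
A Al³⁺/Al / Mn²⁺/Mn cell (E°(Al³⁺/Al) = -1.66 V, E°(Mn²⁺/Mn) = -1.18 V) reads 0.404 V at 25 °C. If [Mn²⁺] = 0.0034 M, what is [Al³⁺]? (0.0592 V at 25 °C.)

From the Nernst equation, log Q = n(E° − E)/0.0592 = 6(0.48 − 0.404)/0.0592 = 7.703, so Q = 5.04 × 10^7.
With Q = [Al³⁺]^2/[Mn²⁺]^3 and the known concentrations, [Al³⁺]^2 in the numerator gives [Al³⁺] = 1.4 M.

1.4 M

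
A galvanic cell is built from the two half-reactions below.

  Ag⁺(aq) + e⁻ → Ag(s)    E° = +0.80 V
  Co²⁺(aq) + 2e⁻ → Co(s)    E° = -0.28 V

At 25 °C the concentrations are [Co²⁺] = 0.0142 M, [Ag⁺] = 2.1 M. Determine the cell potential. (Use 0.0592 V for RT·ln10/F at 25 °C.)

1.15 V

The Ag⁺/Ag couple has the higher reduction potential and acts as the cathode, so E°_cell = +0.80 − (-0.28) = 1.08 V.
Balancing electrons gives n = 2; the reaction quotient is Q = [Co²⁺]/[Ag⁺]^2 = 0.00322.
At 25 °C, E = E° − (0.0592/n) log Q = 1.08 − (0.0592/2)(-2.492) = 1.080 + 0.074 = 1.154 V.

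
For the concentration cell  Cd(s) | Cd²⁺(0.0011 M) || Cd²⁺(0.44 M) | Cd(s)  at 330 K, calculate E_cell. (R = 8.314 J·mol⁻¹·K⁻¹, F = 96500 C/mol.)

0.085 V

Both half-cells are Cd²⁺/Cd, so E°_cell = 0. The concentrated side is the cathode; the cell reaction moves Cd²⁺ from high to low concentration with n = 2.
Q = [Cd²⁺]_dilute/[Cd²⁺]_conc = 0.0011/0.44 = 0.00250.
E = 0 − (RT/nF) ln Q = −((8.314×330)/(2×96500))(-5.991) = 0.0852 V.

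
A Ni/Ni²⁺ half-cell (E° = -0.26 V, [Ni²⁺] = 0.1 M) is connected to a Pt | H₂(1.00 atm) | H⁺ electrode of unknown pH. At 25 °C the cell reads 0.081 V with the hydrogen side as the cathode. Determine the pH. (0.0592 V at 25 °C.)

E°_cell = 0.26 V and n = 2.
log Q = n(E° − E)/0.0592 = 2×(0.26 − 0.081)/0.0592 = 6.047.
With Q = [Ni²⁺]·P(H₂) / [H⁺]^2, solving for [H⁺] gives log[H⁺] = -3.524, so pH = 3.52.

pH = 3.52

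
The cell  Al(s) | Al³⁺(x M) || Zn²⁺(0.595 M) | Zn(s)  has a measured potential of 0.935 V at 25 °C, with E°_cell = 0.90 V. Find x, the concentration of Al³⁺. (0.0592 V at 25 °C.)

From the Nernst equation, log Q = n(E° − E)/0.0592 = 6(0.90 − 0.935)/0.0592 = -3.547, so Q = 2.84 × 10^-4.
With Q = [Al³⁺]^2/[Zn²⁺]^3 and the known concentrations, [Al³⁺]^2 in the numerator gives [Al³⁺] = 0.0077 M.

0.0077 M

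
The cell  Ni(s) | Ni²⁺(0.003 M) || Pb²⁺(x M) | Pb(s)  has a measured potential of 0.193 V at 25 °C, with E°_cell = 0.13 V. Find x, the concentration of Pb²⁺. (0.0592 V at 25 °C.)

From the Nernst equation, log Q = n(E° − E)/0.0592 = 2(0.13 − 0.193)/0.0592 = -2.128, so Q = 0.00744.
With Q = [Ni²⁺]/[Pb²⁺] and the known concentrations, [Pb²⁺] in the denominator gives [Pb²⁺] = 0.4 M.

0.4 M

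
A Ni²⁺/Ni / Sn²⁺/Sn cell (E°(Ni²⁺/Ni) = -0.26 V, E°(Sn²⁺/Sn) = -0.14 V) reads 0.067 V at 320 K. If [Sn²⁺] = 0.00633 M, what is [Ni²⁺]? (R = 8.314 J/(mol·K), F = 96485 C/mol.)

0.3 M

From the Nernst equation, ln Q = nF(E° − E)/RT = 2×96485×(0.12 − 0.067)/(8.314×320) = 3.844, so Q = 46.7.
With Q = [Ni²⁺]/[Sn²⁺] and the known concentrations, [Ni²⁺] in the numerator gives [Ni²⁺] = 0.3 M.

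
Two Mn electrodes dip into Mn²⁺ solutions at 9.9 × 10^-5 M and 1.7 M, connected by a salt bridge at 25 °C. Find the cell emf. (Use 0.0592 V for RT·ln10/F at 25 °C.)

0.13 V

Both half-cells are Mn²⁺/Mn, so E°_cell = 0. The concentrated side is the cathode; the cell reaction moves Mn²⁺ from high to low concentration with n = 2.
Q = [Mn²⁺]_dilute/[Mn²⁺]_conc = 9.9 × 10^-5/1.7 = 5.82 × 10^-5.
E = 0 − (0.0592/2) log Q = −(0.0592/2)(-4.235) = 0.1254 V.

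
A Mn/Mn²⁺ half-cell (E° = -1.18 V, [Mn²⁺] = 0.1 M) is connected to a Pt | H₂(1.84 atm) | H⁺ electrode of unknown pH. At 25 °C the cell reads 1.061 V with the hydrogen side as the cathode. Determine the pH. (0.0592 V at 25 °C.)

pH = 2.38

E°_cell = 1.18 V and n = 2.
log Q = n(E° − E)/0.0592 = 2×(1.18 − 1.061)/0.0592 = 4.020.
With Q = [Mn²⁺]·P(H₂) / [H⁺]^2, solving for [H⁺] gives log[H⁺] = -2.378, so pH = 2.38.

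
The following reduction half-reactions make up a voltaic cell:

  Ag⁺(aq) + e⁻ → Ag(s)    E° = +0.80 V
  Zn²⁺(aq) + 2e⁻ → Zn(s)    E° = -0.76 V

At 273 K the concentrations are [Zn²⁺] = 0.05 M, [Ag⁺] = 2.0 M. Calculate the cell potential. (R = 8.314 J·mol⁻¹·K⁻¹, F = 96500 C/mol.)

The Ag⁺/Ag couple has the higher reduction potential and acts as the cathode, so E°_cell = +0.80 − (-0.76) = 1.56 V.
Balancing electrons gives n = 2; the reaction quotient is Q = [Zn²⁺]/[Ag⁺]^2 = 0.0125.
E = E° − (RT/nF) ln Q = 1.56 − (8.314×273)/(2×96500) × (-4.382) = 1.560 + 0.052 = 1.612 V.

1.61 V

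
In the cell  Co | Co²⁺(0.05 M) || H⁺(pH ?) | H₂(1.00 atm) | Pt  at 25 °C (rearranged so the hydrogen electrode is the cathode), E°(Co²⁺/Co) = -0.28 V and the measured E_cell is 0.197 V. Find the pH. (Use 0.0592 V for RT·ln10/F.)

pH = 2.05

E°_cell = 0.28 V and n = 2.
log Q = n(E° − E)/0.0592 = 2×(0.28 − 0.197)/0.0592 = 2.804.
With Q = [Co²⁺]·P(H₂) / [H⁺]^2, solving for [H⁺] gives log[H⁺] = -2.053, so pH = 2.05.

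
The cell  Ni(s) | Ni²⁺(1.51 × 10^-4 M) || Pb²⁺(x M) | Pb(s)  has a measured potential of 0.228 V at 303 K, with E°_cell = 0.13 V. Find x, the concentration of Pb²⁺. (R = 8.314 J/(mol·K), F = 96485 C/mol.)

0.27 M

From the Nernst equation, ln Q = nF(E° − E)/RT = 2×96485×(0.13 − 0.228)/(8.314×303) = -7.507, so Q = 5.49 × 10^-4.
With Q = [Ni²⁺]/[Pb²⁺] and the known concentrations, [Pb²⁺] in the denominator gives [Pb²⁺] = 0.27 M.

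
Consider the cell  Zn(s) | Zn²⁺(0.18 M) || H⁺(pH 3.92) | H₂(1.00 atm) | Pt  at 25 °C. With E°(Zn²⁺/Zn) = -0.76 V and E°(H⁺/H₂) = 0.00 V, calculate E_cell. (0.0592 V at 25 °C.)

0.55 V

The hydrogen couple is the cathode, so E°_cell = 0.76 V; n = 2.
[H⁺] = 10^(−3.92) = 1.2 × 10^-4 M, and Q = [Zn²⁺]·P(H₂) / [H⁺]^2 = 1.25 × 10^7.
E = E° − (0.0592/2) log Q = 0.76 − (0.0592/2)(7.095) = 0.550 V.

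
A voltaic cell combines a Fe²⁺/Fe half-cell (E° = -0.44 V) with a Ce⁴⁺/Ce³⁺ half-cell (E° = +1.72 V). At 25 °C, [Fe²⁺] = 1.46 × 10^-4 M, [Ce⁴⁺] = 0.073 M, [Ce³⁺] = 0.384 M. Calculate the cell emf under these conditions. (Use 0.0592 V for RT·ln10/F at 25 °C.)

The Ce⁴⁺/Ce³⁺ couple has the higher reduction potential and acts as the cathode, so E°_cell = +1.72 − (-0.44) = 2.16 V.
Balancing electrons gives n = 2; the reaction quotient is Q = [Fe²⁺]·[Ce³⁺]^2/[Ce⁴⁺]^2 = 0.00404.
At 25 °C, E = E° − (0.0592/n) log Q = 2.16 − (0.0592/2)(-2.394) = 2.160 + 0.071 = 2.231 V.

2.23 V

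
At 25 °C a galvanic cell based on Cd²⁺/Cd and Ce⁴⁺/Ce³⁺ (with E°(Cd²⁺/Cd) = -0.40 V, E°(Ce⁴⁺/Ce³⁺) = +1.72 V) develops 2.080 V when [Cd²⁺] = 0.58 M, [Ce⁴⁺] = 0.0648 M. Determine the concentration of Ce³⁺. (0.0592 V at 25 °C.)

0.4 M

From the Nernst equation, log Q = n(E° − E)/0.0592 = 2(2.12 − 2.080)/0.0592 = 1.351, so Q = 22.5.
With Q = [Cd²⁺]·[Ce³⁺]^2/[Ce⁴⁺]^2 and the known concentrations, [Ce³⁺]^2 in the numerator gives [Ce³⁺] = 0.4 M.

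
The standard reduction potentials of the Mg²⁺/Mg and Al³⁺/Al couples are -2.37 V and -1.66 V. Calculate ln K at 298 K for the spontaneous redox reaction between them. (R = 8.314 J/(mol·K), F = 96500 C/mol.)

E°_cell = -1.66 − (-2.37) = 0.71 V, with n = 6 electrons transferred.
At equilibrium E = 0, so the Nernst equation gives ln K = nFE°/RT = (6)(96500)(0.71)/((8.314)(298)) = 165.92.

ln K = 165.9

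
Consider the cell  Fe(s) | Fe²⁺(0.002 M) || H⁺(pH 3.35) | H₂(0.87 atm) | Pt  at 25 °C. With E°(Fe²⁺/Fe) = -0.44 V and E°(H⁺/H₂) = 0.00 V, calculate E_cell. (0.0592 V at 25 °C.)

0.32 V

The hydrogen couple is the cathode, so E°_cell = 0.44 V; n = 2.
[H⁺] = 10^(−3.35) = 4.5 × 10^-4 M, and Q = [Fe²⁺]·P(H₂) / [H⁺]^2 = 8720.
E = E° − (0.0592/2) log Q = 0.44 − (0.0592/2)(3.941) = 0.323 V.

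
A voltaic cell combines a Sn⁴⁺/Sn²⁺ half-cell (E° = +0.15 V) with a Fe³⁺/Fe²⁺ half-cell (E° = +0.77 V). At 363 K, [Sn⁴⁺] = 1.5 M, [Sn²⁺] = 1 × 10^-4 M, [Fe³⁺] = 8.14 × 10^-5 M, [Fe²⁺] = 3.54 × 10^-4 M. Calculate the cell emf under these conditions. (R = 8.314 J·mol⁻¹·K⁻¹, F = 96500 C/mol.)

0.424 V

The Fe³⁺/Fe²⁺ couple has the higher reduction potential and acts as the cathode, so E°_cell = +0.77 − (+0.15) = 0.62 V.
Balancing electrons gives n = 2; the reaction quotient is Q = [Sn⁴⁺]·[Fe²⁺]^2/([Sn²⁺]·[Fe³⁺]^2) = 2.84 × 10^5.
E = E° − (RT/nF) ln Q = 0.62 − (8.314×363)/(2×96500) × (12.556) = 0.620 − 0.196 = 0.424 V.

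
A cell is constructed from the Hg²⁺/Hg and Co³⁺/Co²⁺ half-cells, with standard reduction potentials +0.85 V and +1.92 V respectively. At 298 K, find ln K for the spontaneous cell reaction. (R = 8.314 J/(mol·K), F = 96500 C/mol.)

E°_cell = +1.92 − (+0.85) = 1.07 V, with n = 2 electrons transferred.
At equilibrium E = 0, so the Nernst equation gives ln K = nFE°/RT = (2)(96500)(1.07)/((8.314)(298)) = 83.35.

ln K = 83.4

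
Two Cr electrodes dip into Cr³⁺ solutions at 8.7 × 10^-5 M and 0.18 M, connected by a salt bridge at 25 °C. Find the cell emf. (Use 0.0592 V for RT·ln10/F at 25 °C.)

0.065 V

Both half-cells are Cr³⁺/Cr, so E°_cell = 0. The concentrated side is the cathode; the cell reaction moves Cr³⁺ from high to low concentration with n = 3.
Q = [Cr³⁺]_dilute/[Cr³⁺]_conc = 8.7 × 10^-5/0.18 = 4.83 × 10^-4.
E = 0 − (0.0592/3) log Q = −(0.0592/3)(-3.316) = 0.0654 V.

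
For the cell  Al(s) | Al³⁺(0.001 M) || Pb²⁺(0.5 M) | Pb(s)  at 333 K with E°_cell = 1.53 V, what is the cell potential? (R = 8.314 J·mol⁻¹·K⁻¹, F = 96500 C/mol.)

Balancing electrons gives n = 6; the reaction quotient is Q = [Al³⁺]^2/[Pb²⁺]^3 = 8 × 10^-6.
E = E° − (RT/nF) ln Q = 1.53 − (8.314×333)/(6×96500) × (-11.736) = 1.530 + 0.056 = 1.586 V.

1.59 V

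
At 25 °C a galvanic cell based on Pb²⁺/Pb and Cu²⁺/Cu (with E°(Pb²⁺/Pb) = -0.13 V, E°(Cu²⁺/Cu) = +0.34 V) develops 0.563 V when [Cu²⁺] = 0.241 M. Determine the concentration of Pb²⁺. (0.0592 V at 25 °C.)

From the Nernst equation, log Q = n(E° − E)/0.0592 = 2(0.47 − 0.563)/0.0592 = -3.142, so Q = 7.21 × 10^-4.
With Q = [Pb²⁺]/[Cu²⁺] and the known concentrations, [Pb²⁺] in the numerator gives [Pb²⁺] = 1.7 × 10^-4 M.

1.7 × 10^-4 M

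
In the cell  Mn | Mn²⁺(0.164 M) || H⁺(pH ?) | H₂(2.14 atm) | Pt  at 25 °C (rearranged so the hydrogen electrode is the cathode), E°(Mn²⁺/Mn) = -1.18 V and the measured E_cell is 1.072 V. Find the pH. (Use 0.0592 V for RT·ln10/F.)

E°_cell = 1.18 V and n = 2.
log Q = n(E° − E)/0.0592 = 2×(1.18 − 1.072)/0.0592 = 3.649.
With Q = [Mn²⁺]·P(H₂) / [H⁺]^2, solving for [H⁺] gives log[H⁺] = -2.052, so pH = 2.05.

pH = 2.05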